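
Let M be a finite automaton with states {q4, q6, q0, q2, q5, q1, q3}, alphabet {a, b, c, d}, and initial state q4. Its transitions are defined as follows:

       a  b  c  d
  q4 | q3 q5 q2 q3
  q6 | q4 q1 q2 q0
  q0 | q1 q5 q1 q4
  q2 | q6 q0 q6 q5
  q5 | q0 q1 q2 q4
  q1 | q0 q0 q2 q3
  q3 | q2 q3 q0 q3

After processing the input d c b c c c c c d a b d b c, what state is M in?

Trace: q4 -d-> q3 -c-> q0 -b-> q5 -c-> q2 -c-> q6 -c-> q2 -c-> q6 -c-> q2 -d-> q5 -a-> q0 -b-> q5 -d-> q4 -b-> q5 -c-> q2

q2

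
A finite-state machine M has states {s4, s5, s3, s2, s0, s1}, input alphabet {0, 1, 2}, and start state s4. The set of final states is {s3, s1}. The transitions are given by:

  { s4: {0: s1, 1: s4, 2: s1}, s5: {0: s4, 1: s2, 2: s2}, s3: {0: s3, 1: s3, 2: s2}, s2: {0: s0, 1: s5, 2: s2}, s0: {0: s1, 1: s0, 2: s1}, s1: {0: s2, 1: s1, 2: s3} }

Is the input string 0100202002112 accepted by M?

No

Trace: s4 -0-> s1 -1-> s1 -0-> s2 -0-> s0 -2-> s1 -0-> s2 -2-> s2 -0-> s0 -0-> s1 -2-> s3 -1-> s3 -1-> s3 -2-> s2
End state s2 is not accepting.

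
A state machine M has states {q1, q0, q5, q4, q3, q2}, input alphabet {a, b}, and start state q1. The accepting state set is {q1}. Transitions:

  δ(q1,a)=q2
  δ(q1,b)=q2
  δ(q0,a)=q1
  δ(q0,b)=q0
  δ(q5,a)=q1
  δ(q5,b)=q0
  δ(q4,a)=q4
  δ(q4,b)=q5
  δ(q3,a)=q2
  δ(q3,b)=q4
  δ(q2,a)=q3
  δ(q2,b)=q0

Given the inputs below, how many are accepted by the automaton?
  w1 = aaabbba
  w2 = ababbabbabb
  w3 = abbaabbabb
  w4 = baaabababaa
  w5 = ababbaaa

w1: Trace: q1 -a-> q2 -a-> q3 -a-> q2 -b-> q0 -b-> q0 -b-> q0 -a-> q1  → end q1, accepted
w2: Trace: q1 -a-> q2 -b-> q0 -a-> q1 -b-> q2 -b-> q0 -a-> q1 -b-> q2 -b-> q0 -a-> q1 -b-> q2 -b-> q0  → end q0, rejected
w3: Trace: q1 -a-> q2 -b-> q0 -b-> q0 -a-> q1 -a-> q2 -b-> q0 -b-> q0 -a-> q1 -b-> q2 -b-> q0  → end q0, rejected
w4: Trace: q1 -b-> q2 -a-> q3 -a-> q2 -a-> q3 -b-> q4 -a-> q4 -b-> q5 -a-> q1 -b-> q2 -a-> q3 -a-> q2  → end q2, rejected
w5: Trace: q1 -a-> q2 -b-> q0 -a-> q1 -b-> q2 -b-> q0 -a-> q1 -a-> q2 -a-> q3  → end q3, rejected

1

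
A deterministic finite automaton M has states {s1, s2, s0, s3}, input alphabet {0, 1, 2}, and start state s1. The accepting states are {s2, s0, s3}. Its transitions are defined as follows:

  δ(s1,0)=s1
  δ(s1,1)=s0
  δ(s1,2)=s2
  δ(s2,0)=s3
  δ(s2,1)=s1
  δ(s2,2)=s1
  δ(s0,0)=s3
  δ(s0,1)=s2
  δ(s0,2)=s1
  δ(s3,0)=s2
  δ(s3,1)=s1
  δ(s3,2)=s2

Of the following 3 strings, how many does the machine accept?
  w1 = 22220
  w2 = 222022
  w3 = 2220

1

w1: Trace: s1 -2-> s2 -2-> s1 -2-> s2 -2-> s1 -0-> s1  → end s1, rejected
w2: Trace: s1 -2-> s2 -2-> s1 -2-> s2 -0-> s3 -2-> s2 -2-> s1  → end s1, rejected
w3: Trace: s1 -2-> s2 -2-> s1 -2-> s2 -0-> s3  → end s3, accepted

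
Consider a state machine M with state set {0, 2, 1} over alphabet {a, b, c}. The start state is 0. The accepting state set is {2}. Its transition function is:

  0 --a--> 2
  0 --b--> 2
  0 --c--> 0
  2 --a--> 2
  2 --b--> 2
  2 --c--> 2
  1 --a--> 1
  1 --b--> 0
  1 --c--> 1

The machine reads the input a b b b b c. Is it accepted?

Yes

0 → 2 → 2 → 2 → 2 → 2 → 2
End state 2 is accepting.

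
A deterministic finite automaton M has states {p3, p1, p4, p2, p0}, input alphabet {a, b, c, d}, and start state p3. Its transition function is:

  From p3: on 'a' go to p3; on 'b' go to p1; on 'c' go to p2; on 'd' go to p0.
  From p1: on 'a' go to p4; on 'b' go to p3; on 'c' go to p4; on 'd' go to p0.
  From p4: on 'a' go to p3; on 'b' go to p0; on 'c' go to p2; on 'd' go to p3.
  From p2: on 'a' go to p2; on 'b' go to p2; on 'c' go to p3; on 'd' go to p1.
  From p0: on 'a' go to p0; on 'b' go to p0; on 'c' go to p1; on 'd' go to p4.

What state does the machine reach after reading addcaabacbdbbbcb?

p3

Trace: p3 -a-> p3 -d-> p0 -d-> p4 -c-> p2 -a-> p2 -a-> p2 -b-> p2 -a-> p2 -c-> p3 -b-> p1 -d-> p0 -b-> p0 -b-> p0 -b-> p0 -c-> p1 -b-> p3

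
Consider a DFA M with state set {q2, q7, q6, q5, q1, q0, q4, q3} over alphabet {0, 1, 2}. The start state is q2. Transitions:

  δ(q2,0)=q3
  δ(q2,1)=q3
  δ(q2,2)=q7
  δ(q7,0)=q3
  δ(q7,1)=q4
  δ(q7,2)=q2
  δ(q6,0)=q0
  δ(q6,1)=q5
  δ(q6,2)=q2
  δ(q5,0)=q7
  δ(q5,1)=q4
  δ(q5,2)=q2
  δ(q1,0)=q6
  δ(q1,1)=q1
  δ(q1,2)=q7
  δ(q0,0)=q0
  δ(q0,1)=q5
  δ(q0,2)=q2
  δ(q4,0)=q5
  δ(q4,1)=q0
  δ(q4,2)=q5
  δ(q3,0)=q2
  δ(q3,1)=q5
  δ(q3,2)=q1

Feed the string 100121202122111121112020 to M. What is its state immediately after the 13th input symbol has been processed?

q4

Trace: q2 -1-> q3 -0-> q2 -0-> q3 -1-> q5 -2-> q2 -1-> q3 -2-> q1 -0-> q6 -2-> q2 -1-> q3 -2-> q1 -2-> q7 -1-> q4
After 13 symbols: q4.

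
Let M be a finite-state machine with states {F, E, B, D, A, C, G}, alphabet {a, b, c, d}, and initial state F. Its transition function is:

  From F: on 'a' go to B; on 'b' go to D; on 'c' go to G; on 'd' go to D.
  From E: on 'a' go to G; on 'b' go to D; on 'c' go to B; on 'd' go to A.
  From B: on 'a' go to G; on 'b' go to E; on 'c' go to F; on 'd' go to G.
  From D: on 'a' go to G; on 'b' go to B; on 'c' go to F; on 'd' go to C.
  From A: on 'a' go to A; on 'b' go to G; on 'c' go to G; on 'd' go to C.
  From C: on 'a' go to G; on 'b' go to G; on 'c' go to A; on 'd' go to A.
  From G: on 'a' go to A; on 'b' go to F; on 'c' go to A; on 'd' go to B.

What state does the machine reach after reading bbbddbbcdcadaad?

Trace: F -b-> D -b-> B -b-> E -d-> A -d-> C -b-> G -b-> F -c-> G -d-> B -c-> F -a-> B -d-> G -a-> A -a-> A -d-> C

C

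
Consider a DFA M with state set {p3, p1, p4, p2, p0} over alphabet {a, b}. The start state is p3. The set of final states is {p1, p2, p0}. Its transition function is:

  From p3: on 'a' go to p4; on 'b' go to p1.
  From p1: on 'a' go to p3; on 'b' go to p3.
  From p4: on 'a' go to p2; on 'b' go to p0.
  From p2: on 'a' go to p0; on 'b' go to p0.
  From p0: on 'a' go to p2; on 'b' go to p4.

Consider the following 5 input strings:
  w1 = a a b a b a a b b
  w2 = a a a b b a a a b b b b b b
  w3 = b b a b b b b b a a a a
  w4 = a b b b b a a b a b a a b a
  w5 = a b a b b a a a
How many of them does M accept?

w1:
  start at p3
  read 'a': p3 → p4
  read 'a': p4 → p2
  read 'b': p2 → p0
  read 'a': p0 → p2
  read 'b': p2 → p0
  read 'a': p0 → p2
  read 'a': p2 → p0
  read 'b': p0 → p4
  read 'b': p4 → p0
  end p0, accepted
w2:
  start at p3
  read 'a': p3 → p4
  read 'a': p4 → p2
  read 'a': p2 → p0
  read 'b': p0 → p4
  read 'b': p4 → p0
  read 'a': p0 → p2
  read 'a': p2 → p0
  read 'a': p0 → p2
  read 'b': p2 → p0
  read 'b': p0 → p4
  read 'b': p4 → p0
  read 'b': p0 → p4
  read 'b': p4 → p0
  read 'b': p0 → p4
  end p4, rejected
w3:
  start at p3
  read 'b': p3 → p1
  read 'b': p1 → p3
  read 'a': p3 → p4
  read 'b': p4 → p0
  read 'b': p0 → p4
  read 'b': p4 → p0
  read 'b': p0 → p4
  read 'b': p4 → p0
  read 'a': p0 → p2
  read 'a': p2 → p0
  read 'a': p0 → p2
  read 'a': p2 → p0
  end p0, accepted
w4:
  start at p3
  read 'a': p3 → p4
  read 'b': p4 → p0
  read 'b': p0 → p4
  read 'b': p4 → p0
  read 'b': p0 → p4
  read 'a': p4 → p2
  read 'a': p2 → p0
  read 'b': p0 → p4
  read 'a': p4 → p2
  read 'b': p2 → p0
  read 'a': p0 → p2
  read 'a': p2 → p0
  read 'b': p0 → p4
  read 'a': p4 → p2
  end p2, accepted
w5:
  start at p3
  read 'a': p3 → p4
  read 'b': p4 → p0
  read 'a': p0 → p2
  read 'b': p2 → p0
  read 'b': p0 → p4
  read 'a': p4 → p2
  read 'a': p2 → p0
  read 'a': p0 → p2
  end p2, accepted

4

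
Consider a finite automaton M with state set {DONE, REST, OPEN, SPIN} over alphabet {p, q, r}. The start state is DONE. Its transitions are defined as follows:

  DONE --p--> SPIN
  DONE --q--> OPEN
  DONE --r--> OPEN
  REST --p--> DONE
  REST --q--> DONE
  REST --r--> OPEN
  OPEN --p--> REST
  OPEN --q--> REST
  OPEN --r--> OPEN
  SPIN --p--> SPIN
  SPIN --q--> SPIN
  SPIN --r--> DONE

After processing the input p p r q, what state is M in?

start at DONE
read 'p': DONE → SPIN
read 'p': SPIN → SPIN
read 'r': SPIN → DONE
read 'q': DONE → OPEN

OPEN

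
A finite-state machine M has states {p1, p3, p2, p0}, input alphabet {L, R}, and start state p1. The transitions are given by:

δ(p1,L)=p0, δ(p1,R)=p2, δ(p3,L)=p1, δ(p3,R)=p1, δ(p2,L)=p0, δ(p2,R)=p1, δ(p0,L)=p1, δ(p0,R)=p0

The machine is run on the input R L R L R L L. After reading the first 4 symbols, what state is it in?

start at p1
read 'R': p1 → p2
read 'L': p2 → p0
read 'R': p0 → p0
read 'L': p0 → p1
After 4 symbols: p1.

p1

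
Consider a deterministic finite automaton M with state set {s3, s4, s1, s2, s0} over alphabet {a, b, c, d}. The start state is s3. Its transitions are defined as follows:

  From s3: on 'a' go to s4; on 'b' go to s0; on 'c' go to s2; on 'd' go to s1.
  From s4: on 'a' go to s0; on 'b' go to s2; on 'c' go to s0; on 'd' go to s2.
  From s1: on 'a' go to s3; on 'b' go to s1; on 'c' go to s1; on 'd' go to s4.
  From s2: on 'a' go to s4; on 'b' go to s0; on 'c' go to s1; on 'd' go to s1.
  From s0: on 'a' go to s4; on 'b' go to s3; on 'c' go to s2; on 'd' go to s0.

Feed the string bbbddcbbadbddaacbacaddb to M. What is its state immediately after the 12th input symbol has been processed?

start at s3
read 'b': s3 → s0
read 'b': s0 → s3
read 'b': s3 → s0
read 'd': s0 → s0
read 'd': s0 → s0
read 'c': s0 → s2
read 'b': s2 → s0
read 'b': s0 → s3
read 'a': s3 → s4
read 'd': s4 → s2
read 'b': s2 → s0
read 'd': s0 → s0
After 12 symbols: s0.

s0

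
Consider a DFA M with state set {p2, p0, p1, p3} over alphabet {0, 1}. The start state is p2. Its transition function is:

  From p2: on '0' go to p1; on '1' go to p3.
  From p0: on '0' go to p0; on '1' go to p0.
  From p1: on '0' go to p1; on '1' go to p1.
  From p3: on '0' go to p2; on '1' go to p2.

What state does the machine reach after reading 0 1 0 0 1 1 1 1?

start at p2
read '0': p2 → p1
read '1': p1 → p1
read '0': p1 → p1
read '0': p1 → p1
read '1': p1 → p1
read '1': p1 → p1
read '1': p1 → p1
read '1': p1 → p1

p1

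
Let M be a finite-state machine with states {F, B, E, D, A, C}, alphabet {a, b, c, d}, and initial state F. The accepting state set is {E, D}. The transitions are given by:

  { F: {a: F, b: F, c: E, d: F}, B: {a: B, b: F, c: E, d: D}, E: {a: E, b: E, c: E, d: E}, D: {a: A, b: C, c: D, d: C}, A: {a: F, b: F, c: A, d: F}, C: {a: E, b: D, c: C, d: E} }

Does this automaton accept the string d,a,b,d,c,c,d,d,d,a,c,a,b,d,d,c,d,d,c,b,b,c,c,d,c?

Trace: F -d-> F -a-> F -b-> F -d-> F -c-> E -c-> E -d-> E -d-> E -d-> E -a-> E -c-> E -a-> E -b-> E -d-> E -d-> E -c-> E -d-> E -d-> E -c-> E -b-> E -b-> E -c-> E -c-> E -d-> E -c-> E
End state E is accepting.

Yes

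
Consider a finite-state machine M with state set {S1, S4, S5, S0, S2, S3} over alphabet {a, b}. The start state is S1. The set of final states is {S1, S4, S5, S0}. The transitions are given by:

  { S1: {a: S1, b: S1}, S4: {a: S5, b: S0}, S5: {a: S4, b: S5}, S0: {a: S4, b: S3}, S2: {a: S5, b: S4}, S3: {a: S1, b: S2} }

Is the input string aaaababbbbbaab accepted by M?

Yes

start at S1
read 'a': S1 → S1
read 'a': S1 → S1
read 'a': S1 → S1
read 'a': S1 → S1
read 'b': S1 → S1
read 'a': S1 → S1
read 'b': S1 → S1
read 'b': S1 → S1
read 'b': S1 → S1
read 'b': S1 → S1
read 'b': S1 → S1
read 'a': S1 → S1
read 'a': S1 → S1
read 'b': S1 → S1
End state S1 is accepting.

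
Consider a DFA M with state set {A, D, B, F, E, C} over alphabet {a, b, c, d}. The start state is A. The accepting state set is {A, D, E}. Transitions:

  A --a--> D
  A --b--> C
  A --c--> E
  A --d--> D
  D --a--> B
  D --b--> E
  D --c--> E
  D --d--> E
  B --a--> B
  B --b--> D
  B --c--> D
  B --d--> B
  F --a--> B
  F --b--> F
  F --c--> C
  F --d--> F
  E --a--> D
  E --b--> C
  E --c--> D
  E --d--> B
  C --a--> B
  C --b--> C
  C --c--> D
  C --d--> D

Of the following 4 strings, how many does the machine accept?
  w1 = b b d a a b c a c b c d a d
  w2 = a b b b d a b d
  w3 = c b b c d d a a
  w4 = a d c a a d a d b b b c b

w1: A → C → C → D → B → B → D → E → D → E → C → D → E → D → E  → end E, accepted
w2: A → D → E → C → C → D → B → D → E  → end E, accepted
w3: A → E → C → C → D → E → B → B → B  → end B, rejected
w4: A → D → E → D → B → B → B → B → B → D → E → C → D → E  → end E, accepted

3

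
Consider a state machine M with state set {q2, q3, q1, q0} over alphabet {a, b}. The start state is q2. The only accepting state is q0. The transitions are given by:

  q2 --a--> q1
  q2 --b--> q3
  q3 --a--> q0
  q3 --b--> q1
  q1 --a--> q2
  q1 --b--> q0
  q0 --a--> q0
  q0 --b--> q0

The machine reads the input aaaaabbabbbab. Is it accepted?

Yes

start at q2
read 'a': q2 → q1
read 'a': q1 → q2
read 'a': q2 → q1
read 'a': q1 → q2
read 'a': q2 → q1
read 'b': q1 → q0
read 'b': q0 → q0
read 'a': q0 → q0
read 'b': q0 → q0
read 'b': q0 → q0
read 'b': q0 → q0
read 'a': q0 → q0
read 'b': q0 → q0
End state q0 is accepting.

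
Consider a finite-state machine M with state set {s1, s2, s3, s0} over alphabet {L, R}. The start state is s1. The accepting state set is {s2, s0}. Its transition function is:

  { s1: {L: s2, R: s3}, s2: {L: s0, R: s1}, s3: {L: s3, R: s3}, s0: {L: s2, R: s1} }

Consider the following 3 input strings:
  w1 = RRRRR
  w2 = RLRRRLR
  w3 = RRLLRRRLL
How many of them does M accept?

w1: s1 → s3 → s3 → s3 → s3 → s3  → end s3, rejected
w2: s1 → s3 → s3 → s3 → s3 → s3 → s3 → s3  → end s3, rejected
w3: s1 → s3 → s3 → s3 → s3 → s3 → s3 → s3 → s3 → s3  → end s3, rejected

0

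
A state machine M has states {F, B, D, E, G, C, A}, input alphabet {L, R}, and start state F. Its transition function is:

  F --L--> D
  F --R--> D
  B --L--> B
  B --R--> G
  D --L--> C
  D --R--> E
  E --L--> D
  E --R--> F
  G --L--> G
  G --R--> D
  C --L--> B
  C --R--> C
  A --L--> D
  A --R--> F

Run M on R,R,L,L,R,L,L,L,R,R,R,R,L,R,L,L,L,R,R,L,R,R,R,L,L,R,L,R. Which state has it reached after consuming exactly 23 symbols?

C

F → D → E → D → C → C → B → B → B → G → D → E → F → D → E → D → C → B → G → D → C → C → C → C
After 23 symbols: C.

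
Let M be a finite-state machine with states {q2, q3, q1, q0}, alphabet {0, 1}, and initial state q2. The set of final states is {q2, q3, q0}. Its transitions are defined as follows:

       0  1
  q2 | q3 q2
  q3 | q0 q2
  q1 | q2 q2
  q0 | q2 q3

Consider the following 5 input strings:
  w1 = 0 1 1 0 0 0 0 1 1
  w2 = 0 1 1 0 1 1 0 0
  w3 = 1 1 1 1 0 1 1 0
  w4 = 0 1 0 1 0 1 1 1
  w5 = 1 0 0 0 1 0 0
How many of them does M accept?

5

w1:
  start at q2
  read '0': q2 → q3
  read '1': q3 → q2
  read '1': q2 → q2
  read '0': q2 → q3
  read '0': q3 → q0
  read '0': q0 → q2
  read '0': q2 → q3
  read '1': q3 → q2
  read '1': q2 → q2
  end q2, accepted
w2:
  start at q2
  read '0': q2 → q3
  read '1': q3 → q2
  read '1': q2 → q2
  read '0': q2 → q3
  read '1': q3 → q2
  read '1': q2 → q2
  read '0': q2 → q3
  read '0': q3 → q0
  end q0, accepted
w3:
  start at q2
  read '1': q2 → q2
  read '1': q2 → q2
  read '1': q2 → q2
  read '1': q2 → q2
  read '0': q2 → q3
  read '1': q3 → q2
  read '1': q2 → q2
  read '0': q2 → q3
  end q3, accepted
w4:
  start at q2
  read '0': q2 → q3
  read '1': q3 → q2
  read '0': q2 → q3
  read '1': q3 → q2
  read '0': q2 → q3
  read '1': q3 → q2
  read '1': q2 → q2
  read '1': q2 → q2
  end q2, accepted
w5:
  start at q2
  read '1': q2 → q2
  read '0': q2 → q3
  read '0': q3 → q0
  read '0': q0 → q2
  read '1': q2 → q2
  read '0': q2 → q3
  read '0': q3 → q0
  end q0, accepted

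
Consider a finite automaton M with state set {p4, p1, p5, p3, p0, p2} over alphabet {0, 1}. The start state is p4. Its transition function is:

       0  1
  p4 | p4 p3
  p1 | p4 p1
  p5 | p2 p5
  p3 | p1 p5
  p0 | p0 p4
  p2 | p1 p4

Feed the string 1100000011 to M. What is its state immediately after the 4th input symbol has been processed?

p1

p4 → p3 → p5 → p2 → p1
After 4 symbols: p1.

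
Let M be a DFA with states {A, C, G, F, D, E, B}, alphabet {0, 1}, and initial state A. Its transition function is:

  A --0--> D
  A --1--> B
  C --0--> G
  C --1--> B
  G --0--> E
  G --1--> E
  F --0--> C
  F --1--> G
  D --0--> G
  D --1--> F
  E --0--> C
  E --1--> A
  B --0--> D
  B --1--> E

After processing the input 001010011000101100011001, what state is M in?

E

A → D → G → E → C → B → D → G → E → A → D → G → E → A → D → F → G → E → C → G → E → A → D → G → E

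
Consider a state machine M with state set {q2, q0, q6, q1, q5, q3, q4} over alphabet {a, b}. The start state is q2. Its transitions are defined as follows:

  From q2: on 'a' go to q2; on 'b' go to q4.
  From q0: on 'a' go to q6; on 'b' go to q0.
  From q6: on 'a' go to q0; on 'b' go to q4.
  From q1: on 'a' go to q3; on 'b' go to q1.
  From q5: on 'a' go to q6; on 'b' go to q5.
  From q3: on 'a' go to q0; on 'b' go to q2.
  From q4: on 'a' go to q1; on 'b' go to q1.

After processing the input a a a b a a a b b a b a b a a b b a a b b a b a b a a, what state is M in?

start at q2
read 'a': q2 → q2
read 'a': q2 → q2
read 'a': q2 → q2
read 'b': q2 → q4
read 'a': q4 → q1
read 'a': q1 → q3
read 'a': q3 → q0
read 'b': q0 → q0
read 'b': q0 → q0
read 'a': q0 → q6
read 'b': q6 → q4
read 'a': q4 → q1
read 'b': q1 → q1
read 'a': q1 → q3
read 'a': q3 → q0
read 'b': q0 → q0
read 'b': q0 → q0
read 'a': q0 → q6
read 'a': q6 → q0
read 'b': q0 → q0
read 'b': q0 → q0
read 'a': q0 → q6
read 'b': q6 → q4
read 'a': q4 → q1
read 'b': q1 → q1
read 'a': q1 → q3
read 'a': q3 → q0

q0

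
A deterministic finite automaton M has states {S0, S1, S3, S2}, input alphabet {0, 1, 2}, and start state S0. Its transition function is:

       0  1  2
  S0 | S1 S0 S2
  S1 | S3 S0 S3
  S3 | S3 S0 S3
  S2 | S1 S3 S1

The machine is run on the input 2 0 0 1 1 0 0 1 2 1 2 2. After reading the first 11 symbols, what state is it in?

Trace: S0 -2-> S2 -0-> S1 -0-> S3 -1-> S0 -1-> S0 -0-> S1 -0-> S3 -1-> S0 -2-> S2 -1-> S3 -2-> S3
After 11 symbols: S3.

S3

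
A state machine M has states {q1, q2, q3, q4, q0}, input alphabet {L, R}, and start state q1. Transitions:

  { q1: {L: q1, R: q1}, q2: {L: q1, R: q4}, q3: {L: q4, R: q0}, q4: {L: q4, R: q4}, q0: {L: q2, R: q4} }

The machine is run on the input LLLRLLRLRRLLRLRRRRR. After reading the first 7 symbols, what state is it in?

start at q1
read 'L': q1 → q1
read 'L': q1 → q1
read 'L': q1 → q1
read 'R': q1 → q1
read 'L': q1 → q1
read 'L': q1 → q1
read 'R': q1 → q1
After 7 symbols: q1.

q1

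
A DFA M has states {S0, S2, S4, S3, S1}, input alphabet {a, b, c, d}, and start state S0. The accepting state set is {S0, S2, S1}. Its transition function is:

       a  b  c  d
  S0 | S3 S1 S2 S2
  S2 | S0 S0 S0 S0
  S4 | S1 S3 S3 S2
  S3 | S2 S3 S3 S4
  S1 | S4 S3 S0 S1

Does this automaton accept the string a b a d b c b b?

start at S0
read 'a': S0 → S3
read 'b': S3 → S3
read 'a': S3 → S2
read 'd': S2 → S0
read 'b': S0 → S1
read 'c': S1 → S0
read 'b': S0 → S1
read 'b': S1 → S3
End state S3 is not accepting.

No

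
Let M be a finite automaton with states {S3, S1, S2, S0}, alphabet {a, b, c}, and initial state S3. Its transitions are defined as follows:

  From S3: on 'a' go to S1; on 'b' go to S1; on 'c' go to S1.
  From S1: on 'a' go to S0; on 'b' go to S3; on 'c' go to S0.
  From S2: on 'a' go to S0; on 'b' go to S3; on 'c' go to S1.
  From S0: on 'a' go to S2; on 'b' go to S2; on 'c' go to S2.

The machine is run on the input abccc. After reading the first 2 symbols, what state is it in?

S3

Trace: S3 -a-> S1 -b-> S3
After 2 symbols: S3.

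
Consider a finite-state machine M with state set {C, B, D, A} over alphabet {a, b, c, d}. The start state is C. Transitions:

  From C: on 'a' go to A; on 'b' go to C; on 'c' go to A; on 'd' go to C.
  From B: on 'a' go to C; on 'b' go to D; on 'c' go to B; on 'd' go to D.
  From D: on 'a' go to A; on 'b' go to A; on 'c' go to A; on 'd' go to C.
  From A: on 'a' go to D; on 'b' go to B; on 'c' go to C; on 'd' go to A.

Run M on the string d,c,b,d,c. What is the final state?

A

start at C
read 'd': C → C
read 'c': C → A
read 'b': A → B
read 'd': B → D
read 'c': D → A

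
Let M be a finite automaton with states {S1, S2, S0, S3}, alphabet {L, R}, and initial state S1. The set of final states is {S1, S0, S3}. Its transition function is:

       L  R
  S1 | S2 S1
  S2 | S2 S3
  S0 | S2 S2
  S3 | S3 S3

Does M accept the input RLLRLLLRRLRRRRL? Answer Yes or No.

Yes

Trace: S1 -R-> S1 -L-> S2 -L-> S2 -R-> S3 -L-> S3 -L-> S3 -L-> S3 -R-> S3 -R-> S3 -L-> S3 -R-> S3 -R-> S3 -R-> S3 -R-> S3 -L-> S3
End state S3 is accepting.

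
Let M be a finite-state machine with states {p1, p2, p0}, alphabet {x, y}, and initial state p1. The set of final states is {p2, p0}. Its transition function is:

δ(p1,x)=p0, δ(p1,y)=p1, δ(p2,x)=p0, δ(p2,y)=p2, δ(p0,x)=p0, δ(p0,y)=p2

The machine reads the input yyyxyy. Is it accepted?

start at p1
read 'y': p1 → p1
read 'y': p1 → p1
read 'y': p1 → p1
read 'x': p1 → p0
read 'y': p0 → p2
read 'y': p2 → p2
End state p2 is accepting.

Yes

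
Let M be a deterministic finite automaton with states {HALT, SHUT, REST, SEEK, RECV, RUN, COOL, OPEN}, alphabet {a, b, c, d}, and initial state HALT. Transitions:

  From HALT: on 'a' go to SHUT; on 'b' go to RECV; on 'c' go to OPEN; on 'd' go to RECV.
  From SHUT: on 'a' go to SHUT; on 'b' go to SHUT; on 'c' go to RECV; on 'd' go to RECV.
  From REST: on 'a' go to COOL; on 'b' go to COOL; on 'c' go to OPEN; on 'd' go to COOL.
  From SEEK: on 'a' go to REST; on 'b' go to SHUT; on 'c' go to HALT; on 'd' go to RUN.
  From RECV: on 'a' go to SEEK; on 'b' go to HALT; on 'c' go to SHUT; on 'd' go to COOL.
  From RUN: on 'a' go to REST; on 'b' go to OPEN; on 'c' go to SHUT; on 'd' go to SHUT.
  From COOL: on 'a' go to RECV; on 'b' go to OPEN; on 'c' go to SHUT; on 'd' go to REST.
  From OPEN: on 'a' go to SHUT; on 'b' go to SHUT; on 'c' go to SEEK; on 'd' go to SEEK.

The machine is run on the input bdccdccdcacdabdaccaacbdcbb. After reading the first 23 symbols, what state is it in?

start at HALT
read 'b': HALT → RECV
read 'd': RECV → COOL
read 'c': COOL → SHUT
read 'c': SHUT → RECV
read 'd': RECV → COOL
read 'c': COOL → SHUT
read 'c': SHUT → RECV
read 'd': RECV → COOL
read 'c': COOL → SHUT
read 'a': SHUT → SHUT
read 'c': SHUT → RECV
read 'd': RECV → COOL
read 'a': COOL → RECV
read 'b': RECV → HALT
read 'd': HALT → RECV
read 'a': RECV → SEEK
read 'c': SEEK → HALT
read 'c': HALT → OPEN
read 'a': OPEN → SHUT
read 'a': SHUT → SHUT
read 'c': SHUT → RECV
read 'b': RECV → HALT
read 'd': HALT → RECV
After 23 symbols: RECV.

RECV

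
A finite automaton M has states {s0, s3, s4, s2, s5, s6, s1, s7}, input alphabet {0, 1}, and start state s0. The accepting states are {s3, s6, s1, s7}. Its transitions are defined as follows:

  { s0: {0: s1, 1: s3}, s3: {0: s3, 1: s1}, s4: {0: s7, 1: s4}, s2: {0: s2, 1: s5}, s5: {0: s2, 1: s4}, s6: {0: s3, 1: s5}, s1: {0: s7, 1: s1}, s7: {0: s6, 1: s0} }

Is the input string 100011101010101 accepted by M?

Yes

s0 → s3 → s3 → s3 → s3 → s1 → s1 → s1 → s7 → s0 → s1 → s1 → s7 → s0 → s1 → s1
End state s1 is accepting.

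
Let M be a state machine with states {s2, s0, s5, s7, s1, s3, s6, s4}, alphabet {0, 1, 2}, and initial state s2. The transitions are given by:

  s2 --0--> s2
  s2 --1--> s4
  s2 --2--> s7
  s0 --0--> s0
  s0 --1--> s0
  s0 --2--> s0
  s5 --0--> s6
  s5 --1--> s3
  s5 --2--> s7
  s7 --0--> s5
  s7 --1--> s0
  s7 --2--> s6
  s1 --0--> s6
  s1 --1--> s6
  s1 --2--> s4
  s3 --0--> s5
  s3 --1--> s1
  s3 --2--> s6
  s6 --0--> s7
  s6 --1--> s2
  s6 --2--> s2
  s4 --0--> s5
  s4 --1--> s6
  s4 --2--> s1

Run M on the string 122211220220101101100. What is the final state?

s6

start at s2
read '1': s2 → s4
read '2': s4 → s1
read '2': s1 → s4
read '2': s4 → s1
read '1': s1 → s6
read '1': s6 → s2
read '2': s2 → s7
read '2': s7 → s6
read '0': s6 → s7
read '2': s7 → s6
read '2': s6 → s2
read '0': s2 → s2
read '1': s2 → s4
read '0': s4 → s5
read '1': s5 → s3
read '1': s3 → s1
read '0': s1 → s6
read '1': s6 → s2
read '1': s2 → s4
read '0': s4 → s5
read '0': s5 → s6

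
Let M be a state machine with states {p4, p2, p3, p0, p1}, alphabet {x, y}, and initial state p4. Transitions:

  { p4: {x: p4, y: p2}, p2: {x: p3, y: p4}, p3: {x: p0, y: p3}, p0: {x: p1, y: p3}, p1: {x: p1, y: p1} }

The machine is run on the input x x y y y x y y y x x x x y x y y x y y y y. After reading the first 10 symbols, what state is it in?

p4 → p4 → p4 → p2 → p4 → p2 → p3 → p3 → p3 → p3 → p0
After 10 symbols: p0.

p0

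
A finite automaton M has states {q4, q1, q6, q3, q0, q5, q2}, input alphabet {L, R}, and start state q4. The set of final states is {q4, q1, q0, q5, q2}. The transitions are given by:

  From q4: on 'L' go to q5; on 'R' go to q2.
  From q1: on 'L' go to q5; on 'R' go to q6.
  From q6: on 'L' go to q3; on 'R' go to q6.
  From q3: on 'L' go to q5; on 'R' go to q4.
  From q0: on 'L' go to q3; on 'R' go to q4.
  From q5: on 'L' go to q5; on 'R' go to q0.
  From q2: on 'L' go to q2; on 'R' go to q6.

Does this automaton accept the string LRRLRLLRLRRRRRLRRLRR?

No

Trace: q4 -L-> q5 -R-> q0 -R-> q4 -L-> q5 -R-> q0 -L-> q3 -L-> q5 -R-> q0 -L-> q3 -R-> q4 -R-> q2 -R-> q6 -R-> q6 -R-> q6 -L-> q3 -R-> q4 -R-> q2 -L-> q2 -R-> q6 -R-> q6
End state q6 is not accepting.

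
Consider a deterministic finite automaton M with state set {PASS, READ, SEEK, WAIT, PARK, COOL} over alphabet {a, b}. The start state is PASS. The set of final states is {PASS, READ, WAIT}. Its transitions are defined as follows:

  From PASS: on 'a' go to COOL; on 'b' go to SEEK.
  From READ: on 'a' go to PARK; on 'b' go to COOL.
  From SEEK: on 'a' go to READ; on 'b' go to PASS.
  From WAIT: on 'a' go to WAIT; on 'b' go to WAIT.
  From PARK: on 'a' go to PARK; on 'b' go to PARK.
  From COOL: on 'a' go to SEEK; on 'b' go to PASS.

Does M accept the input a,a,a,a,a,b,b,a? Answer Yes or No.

start at PASS
read 'a': PASS → COOL
read 'a': COOL → SEEK
read 'a': SEEK → READ
read 'a': READ → PARK
read 'a': PARK → PARK
read 'b': PARK → PARK
read 'b': PARK → PARK
read 'a': PARK → PARK
End state PARK is not accepting.

No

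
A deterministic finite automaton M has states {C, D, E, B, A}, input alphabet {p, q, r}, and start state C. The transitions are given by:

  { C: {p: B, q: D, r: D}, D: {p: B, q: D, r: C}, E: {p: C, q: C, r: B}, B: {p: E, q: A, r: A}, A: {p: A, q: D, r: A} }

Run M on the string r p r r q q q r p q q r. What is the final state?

Trace: C -r-> D -p-> B -r-> A -r-> A -q-> D -q-> D -q-> D -r-> C -p-> B -q-> A -q-> D -r-> C

C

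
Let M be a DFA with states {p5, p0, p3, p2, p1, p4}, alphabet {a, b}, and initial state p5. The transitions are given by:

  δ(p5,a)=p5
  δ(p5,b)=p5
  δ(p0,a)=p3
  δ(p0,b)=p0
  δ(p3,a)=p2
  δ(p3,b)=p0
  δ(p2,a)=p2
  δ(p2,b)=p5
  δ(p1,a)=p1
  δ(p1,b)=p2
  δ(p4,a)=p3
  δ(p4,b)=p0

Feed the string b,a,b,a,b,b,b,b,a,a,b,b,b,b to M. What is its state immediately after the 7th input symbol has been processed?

p5

start at p5
read 'b': p5 → p5
read 'a': p5 → p5
read 'b': p5 → p5
read 'a': p5 → p5
read 'b': p5 → p5
read 'b': p5 → p5
read 'b': p5 → p5
After 7 symbols: p5.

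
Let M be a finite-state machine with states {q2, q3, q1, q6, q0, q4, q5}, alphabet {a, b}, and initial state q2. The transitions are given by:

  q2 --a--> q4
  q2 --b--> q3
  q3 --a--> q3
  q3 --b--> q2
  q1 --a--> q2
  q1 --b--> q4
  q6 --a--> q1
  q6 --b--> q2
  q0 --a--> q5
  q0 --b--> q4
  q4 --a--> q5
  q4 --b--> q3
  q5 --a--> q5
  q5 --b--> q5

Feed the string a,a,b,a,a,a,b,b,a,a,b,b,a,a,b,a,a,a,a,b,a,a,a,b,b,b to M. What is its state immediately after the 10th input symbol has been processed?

Trace: q2 -a-> q4 -a-> q5 -b-> q5 -a-> q5 -a-> q5 -a-> q5 -b-> q5 -b-> q5 -a-> q5 -a-> q5
After 10 symbols: q5.

q5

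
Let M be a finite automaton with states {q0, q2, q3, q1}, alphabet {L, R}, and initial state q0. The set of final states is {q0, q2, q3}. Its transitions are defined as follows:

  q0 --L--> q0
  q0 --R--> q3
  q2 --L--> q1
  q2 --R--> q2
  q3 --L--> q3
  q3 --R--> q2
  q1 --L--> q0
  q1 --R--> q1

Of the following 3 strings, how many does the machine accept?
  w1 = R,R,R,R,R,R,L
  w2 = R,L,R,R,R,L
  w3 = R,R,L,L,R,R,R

1

w1: q0 → q3 → q2 → q2 → q2 → q2 → q2 → q1  → end q1, rejected
w2: q0 → q3 → q3 → q2 → q2 → q2 → q1  → end q1, rejected
w3: q0 → q3 → q2 → q1 → q0 → q3 → q2 → q2  → end q2, accepted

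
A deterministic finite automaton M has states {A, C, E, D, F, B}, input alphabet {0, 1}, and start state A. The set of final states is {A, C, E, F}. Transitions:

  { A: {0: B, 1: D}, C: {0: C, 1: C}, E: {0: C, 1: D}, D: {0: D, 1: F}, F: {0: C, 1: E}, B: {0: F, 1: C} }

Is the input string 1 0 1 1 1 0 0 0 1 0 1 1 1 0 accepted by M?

A → D → D → F → E → D → D → D → D → F → C → C → C → C → C
End state C is accepting.

Yes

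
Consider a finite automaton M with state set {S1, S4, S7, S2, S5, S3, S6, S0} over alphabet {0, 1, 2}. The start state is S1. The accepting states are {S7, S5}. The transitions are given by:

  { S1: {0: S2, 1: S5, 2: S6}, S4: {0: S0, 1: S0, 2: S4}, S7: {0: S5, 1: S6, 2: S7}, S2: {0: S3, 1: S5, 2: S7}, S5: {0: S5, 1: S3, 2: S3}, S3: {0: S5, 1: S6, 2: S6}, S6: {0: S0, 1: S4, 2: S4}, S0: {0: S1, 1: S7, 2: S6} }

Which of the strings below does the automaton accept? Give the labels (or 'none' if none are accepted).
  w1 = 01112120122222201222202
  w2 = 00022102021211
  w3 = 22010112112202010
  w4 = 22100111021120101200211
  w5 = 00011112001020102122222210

w1: Trace: S1 -0-> S2 -1-> S5 -1-> S3 -1-> S6 -2-> S4 -1-> S0 -2-> S6 -0-> S0 -1-> S7 -2-> S7 -2-> S7 -2-> S7 -2-> S7 -2-> S7 -2-> S7 -0-> S5 -1-> S3 -2-> S6 -2-> S4 -2-> S4 -2-> S4 -0-> S0 -2-> S6  → end S6, rejected
w2: Trace: S1 -0-> S2 -0-> S3 -0-> S5 -2-> S3 -2-> S6 -1-> S4 -0-> S0 -2-> S6 -0-> S0 -2-> S6 -1-> S4 -2-> S4 -1-> S0 -1-> S7  → end S7, accepted
w3: Trace: S1 -2-> S6 -2-> S4 -0-> S0 -1-> S7 -0-> S5 -1-> S3 -1-> S6 -2-> S4 -1-> S0 -1-> S7 -2-> S7 -2-> S7 -0-> S5 -2-> S3 -0-> S5 -1-> S3 -0-> S5  → end S5, accepted
w4: Trace: S1 -2-> S6 -2-> S4 -1-> S0 -0-> S1 -0-> S2 -1-> S5 -1-> S3 -1-> S6 -0-> S0 -2-> S6 -1-> S4 -1-> S0 -2-> S6 -0-> S0 -1-> S7 -0-> S5 -1-> S3 -2-> S6 -0-> S0 -0-> S1 -2-> S6 -1-> S4 -1-> S0  → end S0, rejected
w5: Trace: S1 -0-> S2 -0-> S3 -0-> S5 -1-> S3 -1-> S6 -1-> S4 -1-> S0 -2-> S6 -0-> S0 -0-> S1 -1-> S5 -0-> S5 -2-> S3 -0-> S5 -1-> S3 -0-> S5 -2-> S3 -1-> S6 -2-> S4 -2-> S4 -2-> S4 -2-> S4 -2-> S4 -2-> S4 -1-> S0 -0-> S1  → end S1, rejected

w2, w3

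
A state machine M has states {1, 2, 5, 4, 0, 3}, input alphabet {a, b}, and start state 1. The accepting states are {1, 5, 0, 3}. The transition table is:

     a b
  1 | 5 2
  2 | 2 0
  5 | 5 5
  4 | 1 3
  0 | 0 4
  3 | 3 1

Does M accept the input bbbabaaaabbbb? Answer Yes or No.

Yes

start at 1
read 'b': 1 → 2
read 'b': 2 → 0
read 'b': 0 → 4
read 'a': 4 → 1
read 'b': 1 → 2
read 'a': 2 → 2
read 'a': 2 → 2
read 'a': 2 → 2
read 'a': 2 → 2
read 'b': 2 → 0
read 'b': 0 → 4
read 'b': 4 → 3
read 'b': 3 → 1
End state 1 is accepting.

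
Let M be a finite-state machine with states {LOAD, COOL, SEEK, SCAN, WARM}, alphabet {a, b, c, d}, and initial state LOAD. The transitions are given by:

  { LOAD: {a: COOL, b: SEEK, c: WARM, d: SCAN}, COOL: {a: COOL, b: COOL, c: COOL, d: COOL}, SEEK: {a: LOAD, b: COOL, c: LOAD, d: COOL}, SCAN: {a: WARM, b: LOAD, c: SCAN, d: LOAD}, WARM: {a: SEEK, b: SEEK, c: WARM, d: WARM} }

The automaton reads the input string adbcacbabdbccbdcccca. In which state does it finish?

start at LOAD
read 'a': LOAD → COOL
read 'd': COOL → COOL
read 'b': COOL → COOL
read 'c': COOL → COOL
read 'a': COOL → COOL
read 'c': COOL → COOL
read 'b': COOL → COOL
read 'a': COOL → COOL
read 'b': COOL → COOL
read 'd': COOL → COOL
read 'b': COOL → COOL
read 'c': COOL → COOL
read 'c': COOL → COOL
read 'b': COOL → COOL
read 'd': COOL → COOL
read 'c': COOL → COOL
read 'c': COOL → COOL
read 'c': COOL → COOL
read 'c': COOL → COOL
read 'a': COOL → COOL

COOL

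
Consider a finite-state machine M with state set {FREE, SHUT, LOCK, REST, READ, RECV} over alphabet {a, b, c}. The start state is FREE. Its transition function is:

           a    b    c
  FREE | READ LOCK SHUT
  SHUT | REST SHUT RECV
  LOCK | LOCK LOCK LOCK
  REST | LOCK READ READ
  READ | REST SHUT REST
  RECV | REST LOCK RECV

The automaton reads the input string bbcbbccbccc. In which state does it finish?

start at FREE
read 'b': FREE → LOCK
read 'b': LOCK → LOCK
read 'c': LOCK → LOCK
read 'b': LOCK → LOCK
read 'b': LOCK → LOCK
read 'c': LOCK → LOCK
read 'c': LOCK → LOCK
read 'b': LOCK → LOCK
read 'c': LOCK → LOCK
read 'c': LOCK → LOCK
read 'c': LOCK → LOCK

LOCK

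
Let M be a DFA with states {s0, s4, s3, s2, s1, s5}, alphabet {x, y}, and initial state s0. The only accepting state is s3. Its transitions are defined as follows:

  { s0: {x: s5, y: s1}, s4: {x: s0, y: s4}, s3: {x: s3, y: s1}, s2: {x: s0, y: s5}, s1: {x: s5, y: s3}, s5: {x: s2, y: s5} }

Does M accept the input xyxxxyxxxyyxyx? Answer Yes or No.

No

s0 → s5 → s5 → s2 → s0 → s5 → s5 → s2 → s0 → s5 → s5 → s5 → s2 → s5 → s2
End state s2 is not accepting.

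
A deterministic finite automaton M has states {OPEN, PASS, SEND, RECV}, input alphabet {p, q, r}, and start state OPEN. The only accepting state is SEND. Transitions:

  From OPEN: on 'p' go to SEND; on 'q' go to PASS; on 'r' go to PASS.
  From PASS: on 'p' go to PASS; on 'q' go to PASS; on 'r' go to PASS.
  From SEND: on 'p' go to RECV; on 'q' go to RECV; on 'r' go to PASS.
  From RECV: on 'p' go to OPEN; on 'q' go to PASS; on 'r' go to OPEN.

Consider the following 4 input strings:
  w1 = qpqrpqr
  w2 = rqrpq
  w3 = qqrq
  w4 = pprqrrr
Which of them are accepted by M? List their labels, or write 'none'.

none

w1: Trace: OPEN -q-> PASS -p-> PASS -q-> PASS -r-> PASS -p-> PASS -q-> PASS -r-> PASS  → end PASS, rejected
w2: Trace: OPEN -r-> PASS -q-> PASS -r-> PASS -p-> PASS -q-> PASS  → end PASS, rejected
w3: Trace: OPEN -q-> PASS -q-> PASS -r-> PASS -q-> PASS  → end PASS, rejected
w4: Trace: OPEN -p-> SEND -p-> RECV -r-> OPEN -q-> PASS -r-> PASS -r-> PASS -r-> PASS  → end PASS, rejected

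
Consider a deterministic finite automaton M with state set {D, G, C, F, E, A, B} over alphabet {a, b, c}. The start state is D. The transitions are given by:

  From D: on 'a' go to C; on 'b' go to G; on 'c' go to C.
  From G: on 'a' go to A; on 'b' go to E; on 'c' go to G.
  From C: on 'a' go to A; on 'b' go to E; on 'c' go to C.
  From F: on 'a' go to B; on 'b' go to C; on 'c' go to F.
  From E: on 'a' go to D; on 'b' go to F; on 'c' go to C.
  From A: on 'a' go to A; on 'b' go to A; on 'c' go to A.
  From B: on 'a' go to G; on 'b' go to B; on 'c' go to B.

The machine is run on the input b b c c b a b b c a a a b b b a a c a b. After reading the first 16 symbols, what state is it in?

D → G → E → C → C → E → D → G → E → C → A → A → A → A → A → A → A
After 16 symbols: A.

A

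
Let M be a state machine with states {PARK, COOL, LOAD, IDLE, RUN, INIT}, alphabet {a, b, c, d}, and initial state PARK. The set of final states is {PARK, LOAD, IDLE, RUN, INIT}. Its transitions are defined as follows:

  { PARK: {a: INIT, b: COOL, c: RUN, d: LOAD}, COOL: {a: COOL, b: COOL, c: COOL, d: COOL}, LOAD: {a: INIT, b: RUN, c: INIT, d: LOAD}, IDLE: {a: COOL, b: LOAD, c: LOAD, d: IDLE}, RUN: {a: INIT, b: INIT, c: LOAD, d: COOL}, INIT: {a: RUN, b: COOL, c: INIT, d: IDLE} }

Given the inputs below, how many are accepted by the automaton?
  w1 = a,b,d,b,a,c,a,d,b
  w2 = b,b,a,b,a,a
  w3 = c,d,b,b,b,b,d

w1: PARK → INIT → COOL → COOL → COOL → COOL → COOL → COOL → COOL → COOL  → end COOL, rejected
w2: PARK → COOL → COOL → COOL → COOL → COOL → COOL  → end COOL, rejected
w3: PARK → RUN → COOL → COOL → COOL → COOL → COOL → COOL  → end COOL, rejected

0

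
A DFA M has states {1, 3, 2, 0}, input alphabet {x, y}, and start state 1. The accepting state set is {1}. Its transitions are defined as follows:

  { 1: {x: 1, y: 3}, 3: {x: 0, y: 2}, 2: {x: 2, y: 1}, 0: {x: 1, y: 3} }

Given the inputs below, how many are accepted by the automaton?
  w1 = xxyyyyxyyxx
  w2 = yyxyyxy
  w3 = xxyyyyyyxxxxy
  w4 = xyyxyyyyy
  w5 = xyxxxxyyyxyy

0

w1:
  start at 1
  read 'x': 1 → 1
  read 'x': 1 → 1
  read 'y': 1 → 3
  read 'y': 3 → 2
  read 'y': 2 → 1
  read 'y': 1 → 3
  read 'x': 3 → 0
  read 'y': 0 → 3
  read 'y': 3 → 2
  read 'x': 2 → 2
  read 'x': 2 → 2
  end 2, rejected
w2:
  start at 1
  read 'y': 1 → 3
  read 'y': 3 → 2
  read 'x': 2 → 2
  read 'y': 2 → 1
  read 'y': 1 → 3
  read 'x': 3 → 0
  read 'y': 0 → 3
  end 3, rejected
w3:
  start at 1
  read 'x': 1 → 1
  read 'x': 1 → 1
  read 'y': 1 → 3
  read 'y': 3 → 2
  read 'y': 2 → 1
  read 'y': 1 → 3
  read 'y': 3 → 2
  read 'y': 2 → 1
  read 'x': 1 → 1
  read 'x': 1 → 1
  read 'x': 1 → 1
  read 'x': 1 → 1
  read 'y': 1 → 3
  end 3, rejected
w4:
  start at 1
  read 'x': 1 → 1
  read 'y': 1 → 3
  read 'y': 3 → 2
  read 'x': 2 → 2
  read 'y': 2 → 1
  read 'y': 1 → 3
  read 'y': 3 → 2
  read 'y': 2 → 1
  read 'y': 1 → 3
  end 3, rejected
w5:
  start at 1
  read 'x': 1 → 1
  read 'y': 1 → 3
  read 'x': 3 → 0
  read 'x': 0 → 1
  read 'x': 1 → 1
  read 'x': 1 → 1
  read 'y': 1 → 3
  read 'y': 3 → 2
  read 'y': 2 → 1
  read 'x': 1 → 1
  read 'y': 1 → 3
  read 'y': 3 → 2
  end 2, rejected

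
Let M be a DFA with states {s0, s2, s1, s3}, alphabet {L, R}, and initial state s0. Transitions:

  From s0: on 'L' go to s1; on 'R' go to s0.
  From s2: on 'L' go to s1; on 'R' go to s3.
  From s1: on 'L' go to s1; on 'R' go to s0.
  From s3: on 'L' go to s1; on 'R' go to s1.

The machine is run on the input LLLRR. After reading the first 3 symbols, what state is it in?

s1

Trace: s0 -L-> s1 -L-> s1 -L-> s1
After 3 symbols: s1.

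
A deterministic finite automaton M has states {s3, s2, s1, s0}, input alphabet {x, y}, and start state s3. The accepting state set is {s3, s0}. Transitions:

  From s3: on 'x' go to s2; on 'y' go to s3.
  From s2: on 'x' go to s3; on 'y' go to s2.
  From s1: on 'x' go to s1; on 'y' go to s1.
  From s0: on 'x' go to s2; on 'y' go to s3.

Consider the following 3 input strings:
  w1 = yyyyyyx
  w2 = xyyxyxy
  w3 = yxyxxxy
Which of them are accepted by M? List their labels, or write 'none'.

w1: Trace: s3 -y-> s3 -y-> s3 -y-> s3 -y-> s3 -y-> s3 -y-> s3 -x-> s2  → end s2, rejected
w2: Trace: s3 -x-> s2 -y-> s2 -y-> s2 -x-> s3 -y-> s3 -x-> s2 -y-> s2  → end s2, rejected
w3: Trace: s3 -y-> s3 -x-> s2 -y-> s2 -x-> s3 -x-> s2 -x-> s3 -y-> s3  → end s3, accepted

w3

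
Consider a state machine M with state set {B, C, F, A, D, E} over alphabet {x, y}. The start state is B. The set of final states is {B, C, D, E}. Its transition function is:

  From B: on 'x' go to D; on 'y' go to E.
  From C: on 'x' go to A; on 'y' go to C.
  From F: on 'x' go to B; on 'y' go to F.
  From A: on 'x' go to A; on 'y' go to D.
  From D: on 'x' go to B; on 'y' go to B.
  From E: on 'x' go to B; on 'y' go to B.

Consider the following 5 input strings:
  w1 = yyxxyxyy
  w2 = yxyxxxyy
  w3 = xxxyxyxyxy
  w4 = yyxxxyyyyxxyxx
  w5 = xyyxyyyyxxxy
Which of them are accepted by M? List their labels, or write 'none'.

w1: Trace: B -y-> E -y-> B -x-> D -x-> B -y-> E -x-> B -y-> E -y-> B  → end B, accepted
w2: Trace: B -y-> E -x-> B -y-> E -x-> B -x-> D -x-> B -y-> E -y-> B  → end B, accepted
w3: Trace: B -x-> D -x-> B -x-> D -y-> B -x-> D -y-> B -x-> D -y-> B -x-> D -y-> B  → end B, accepted
w4: Trace: B -y-> E -y-> B -x-> D -x-> B -x-> D -y-> B -y-> E -y-> B -y-> E -x-> B -x-> D -y-> B -x-> D -x-> B  → end B, accepted
w5: Trace: B -x-> D -y-> B -y-> E -x-> B -y-> E -y-> B -y-> E -y-> B -x-> D -x-> B -x-> D -y-> B  → end B, accepted

w1, w2, w3, w4, w5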